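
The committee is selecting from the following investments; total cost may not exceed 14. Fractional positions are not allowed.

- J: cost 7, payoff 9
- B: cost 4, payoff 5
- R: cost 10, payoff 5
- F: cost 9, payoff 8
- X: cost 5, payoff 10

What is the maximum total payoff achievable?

Take J and X: cost 7 + 5 = 12 ≤ 14, payoff 9 + 10 = 19.
No other feasible combination does better.

19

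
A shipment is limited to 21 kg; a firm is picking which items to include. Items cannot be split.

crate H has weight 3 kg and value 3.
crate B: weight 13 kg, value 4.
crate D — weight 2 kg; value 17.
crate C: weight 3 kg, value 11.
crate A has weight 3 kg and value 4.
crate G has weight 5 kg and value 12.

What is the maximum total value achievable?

This is a 0-1 knapsack instance.
Allowing fractional choices, the relaxed optimum would be about 48.5, but items are indivisible.
crate D + crate C + crate A + crate G: weight 2 + 3 + 3 + 5 = 13 ≤ 21, value 17 + 11 + 4 + 12 = 44.
crate H + crate D + crate C + crate A + crate G: weight 3 + 2 + 3 + 3 + 5 = 16 ≤ 21, value 3 + 17 + 11 + 4 + 12 = 47.
Best is crate H, crate D, crate C, crate A, and crate G with total value 47.

47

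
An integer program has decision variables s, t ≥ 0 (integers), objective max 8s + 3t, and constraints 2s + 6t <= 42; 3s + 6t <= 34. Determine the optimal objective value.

88

The continuous relaxation peaks at (11.3, 0) with value 90.67; rounding to a feasible lattice point costs some objective.
(s,t)=(11,0): 2·11+6·0=22≤42, 3·11+6·0=33≤34, objective 88.
(s,t)=(10,0): 2·10+6·0=20≤42, 3·10+6·0=30≤34, objective 80.
No feasible integer point exceeds 88.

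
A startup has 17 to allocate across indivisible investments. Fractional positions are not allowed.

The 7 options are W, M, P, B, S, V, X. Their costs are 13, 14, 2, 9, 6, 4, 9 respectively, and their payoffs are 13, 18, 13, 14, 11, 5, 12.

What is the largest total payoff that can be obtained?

Treat it as a binary knapsack problem.
P + S + X: cost 2 + 6 + 9 = 17 ≤ 17, payoff 13 + 11 + 12 = 36.
P + B + V: cost 2 + 9 + 4 = 15 ≤ 17, payoff 13 + 14 + 5 = 32.
P + B + S: cost 2 + 9 + 6 = 17 ≤ 17, payoff 13 + 14 + 11 = 38.
Best is P, B, and S with total payoff 38.

38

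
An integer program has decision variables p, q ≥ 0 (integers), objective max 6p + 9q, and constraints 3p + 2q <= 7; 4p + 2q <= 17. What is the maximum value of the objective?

(p,q)=(0,3) is feasible, giving 27.
(p,q)=(1,2) is feasible, giving 24.
No feasible integer point exceeds 27.

27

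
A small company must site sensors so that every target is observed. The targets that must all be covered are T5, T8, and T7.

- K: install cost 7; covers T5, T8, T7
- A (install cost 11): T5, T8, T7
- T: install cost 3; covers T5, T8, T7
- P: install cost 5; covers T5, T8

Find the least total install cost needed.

T alone covers T5, T8, T7 — every target.
Total install cost: 3.

3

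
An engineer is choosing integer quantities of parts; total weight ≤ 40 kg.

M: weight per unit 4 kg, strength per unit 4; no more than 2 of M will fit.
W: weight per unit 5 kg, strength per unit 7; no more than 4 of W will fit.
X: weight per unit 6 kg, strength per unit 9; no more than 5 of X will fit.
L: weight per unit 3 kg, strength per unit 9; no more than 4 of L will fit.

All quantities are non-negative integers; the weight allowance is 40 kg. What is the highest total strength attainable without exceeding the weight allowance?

77

Take 2×W, 3×X, and 4×L: weight 40 ≤ 40, strength 2·7 + 3·9 + 4·9 = 77.
L has the best ratio (9/3) and is taken to its limit of 4; remaining capacity is filled optimally with the others.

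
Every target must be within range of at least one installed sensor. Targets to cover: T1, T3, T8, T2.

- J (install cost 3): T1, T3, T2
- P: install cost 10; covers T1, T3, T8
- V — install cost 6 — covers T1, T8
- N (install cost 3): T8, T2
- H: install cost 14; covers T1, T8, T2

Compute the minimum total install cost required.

6

Choose J and N: together they cover T1, T3, T8, T2 — every target.
Total install cost: 3 + 3 = 6.
No cover costs less than 6.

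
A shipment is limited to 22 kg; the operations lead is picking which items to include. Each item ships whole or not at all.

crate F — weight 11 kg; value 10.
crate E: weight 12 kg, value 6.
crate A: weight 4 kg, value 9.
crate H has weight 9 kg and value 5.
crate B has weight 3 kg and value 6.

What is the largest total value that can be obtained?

25

Treat it as a binary knapsack problem.
Allowing fractional choices, the relaxed optimum would be about 27.2, but items are indivisible.
crate A + crate H + crate B: weight 4 + 9 + 3 = 16 ≤ 22, value 9 + 5 + 6 = 20.
crate E + crate A + crate B: weight 12 + 4 + 3 = 19 ≤ 22, value 6 + 9 + 6 = 21.
crate F + crate A + crate B: weight 11 + 4 + 3 = 18 ≤ 22, value 10 + 9 + 6 = 25.
Best is crate F, crate A, and crate B with total value 25.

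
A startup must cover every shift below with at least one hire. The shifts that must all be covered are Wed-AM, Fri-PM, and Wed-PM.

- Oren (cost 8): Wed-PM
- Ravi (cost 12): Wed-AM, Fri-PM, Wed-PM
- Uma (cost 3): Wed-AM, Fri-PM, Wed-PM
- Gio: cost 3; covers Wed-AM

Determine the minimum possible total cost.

This is a weighted set-cover instance.
Uma alone covers Wed-AM, Fri-PM, Wed-PM — every shift.
Total cost: 3.
No cover costs less than 3.

3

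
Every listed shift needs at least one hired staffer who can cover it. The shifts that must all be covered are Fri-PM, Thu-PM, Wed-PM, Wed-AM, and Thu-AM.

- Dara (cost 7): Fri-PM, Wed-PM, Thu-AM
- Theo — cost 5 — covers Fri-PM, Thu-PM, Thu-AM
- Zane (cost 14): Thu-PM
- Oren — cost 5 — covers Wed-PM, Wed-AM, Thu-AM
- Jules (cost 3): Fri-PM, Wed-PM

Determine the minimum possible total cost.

10

This is a weighted set-cover instance.
The greedy cost-per-new-shift heuristic would pick Jules, Theo, and Oren for 13, but a cheaper cover exists.
Choose Theo and Oren: together they cover Fri-PM, Thu-PM, Wed-PM, Wed-AM, Thu-AM — every shift.
Total cost: 5 + 5 = 10.
No cover costs less than 10.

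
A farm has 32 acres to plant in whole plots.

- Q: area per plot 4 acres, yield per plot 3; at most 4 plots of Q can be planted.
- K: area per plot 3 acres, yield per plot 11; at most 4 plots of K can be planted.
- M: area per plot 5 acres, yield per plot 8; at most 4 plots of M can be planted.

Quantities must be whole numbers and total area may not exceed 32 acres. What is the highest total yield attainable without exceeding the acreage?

This is a bounded integer knapsack.
Take 4×K and 4×M: area 32 ≤ 32, yield 4·11 + 4·8 = 76.
K has the best ratio (11/3) and is taken to its limit of 4; remaining capacity is filled optimally with the others.

76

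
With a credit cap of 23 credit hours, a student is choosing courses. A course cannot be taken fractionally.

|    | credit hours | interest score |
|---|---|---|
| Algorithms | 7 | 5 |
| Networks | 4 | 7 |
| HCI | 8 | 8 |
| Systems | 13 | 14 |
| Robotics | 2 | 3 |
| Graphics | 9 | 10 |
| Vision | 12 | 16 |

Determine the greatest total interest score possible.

Allowing fractional choices, the relaxed optimum would be about 31.6, but courses are indivisible.
Robotics + Graphics + Vision: credit hours 2 + 9 + 12 = 23 ≤ 23, interest score 3 + 10 + 16 = 29.
Networks + HCI + Robotics + Graphics: credit hours 4 + 8 + 2 + 9 = 23 ≤ 23, interest score 7 + 8 + 3 + 10 = 28.
Best is Robotics, Graphics, and Vision with total interest score 29.

29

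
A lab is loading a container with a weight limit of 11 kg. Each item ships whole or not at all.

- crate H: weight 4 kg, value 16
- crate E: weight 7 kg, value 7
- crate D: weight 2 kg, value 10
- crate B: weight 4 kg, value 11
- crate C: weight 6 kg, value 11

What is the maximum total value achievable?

37

This is a 0-1 knapsack instance.
Allowing fractional choices, the relaxed optimum would be about 38.8, but items are indivisible.
crate H + crate B: weight 4 + 4 = 8 ≤ 11, value 16 + 11 = 27.
crate H + crate D + crate B: weight 4 + 2 + 4 = 10 ≤ 11, value 16 + 10 + 11 = 37.
Best is crate H, crate D, and crate B with total value 37.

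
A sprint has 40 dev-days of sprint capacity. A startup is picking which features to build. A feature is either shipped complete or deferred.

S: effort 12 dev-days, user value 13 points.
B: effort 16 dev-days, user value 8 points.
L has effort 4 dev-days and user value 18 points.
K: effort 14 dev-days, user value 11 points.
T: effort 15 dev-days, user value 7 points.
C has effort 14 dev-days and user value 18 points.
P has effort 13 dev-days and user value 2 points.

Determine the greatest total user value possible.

Take S, L, and C: effort 12 + 4 + 14 = 30 ≤ 40, user value 13 + 18 + 18 = 49.
No other feasible combination does better.

49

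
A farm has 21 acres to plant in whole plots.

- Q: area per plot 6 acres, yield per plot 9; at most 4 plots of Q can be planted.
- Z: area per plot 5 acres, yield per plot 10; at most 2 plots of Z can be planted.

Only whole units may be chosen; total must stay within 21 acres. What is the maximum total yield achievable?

2×Q and 1×Z: area 17 ≤ 21, yield 2·9 + 1·10 = 28.
1×Q and 2×Z: area 16 ≤ 21, yield 1·9 + 2·10 = 29.
Best is 29.

29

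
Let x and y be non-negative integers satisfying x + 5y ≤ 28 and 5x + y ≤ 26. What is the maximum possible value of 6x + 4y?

Relaxing integrality, the LP optimum is 44.50 at (x,y) = (4.25, 4.75), which is not an integer point.
(x,y)=(4,4): 1·4+5·4=24≤28, 5·4+1·4=24≤26, objective 40.
(x,y)=(3,5): 1·3+5·5=28≤28, 5·3+1·5=20≤26, objective 38.
(x,y)=(4,3): 1·4+5·3=19≤28, 5·4+1·3=23≤26, objective 36.
Maximum is 40 at (x,y)=(4,4).

40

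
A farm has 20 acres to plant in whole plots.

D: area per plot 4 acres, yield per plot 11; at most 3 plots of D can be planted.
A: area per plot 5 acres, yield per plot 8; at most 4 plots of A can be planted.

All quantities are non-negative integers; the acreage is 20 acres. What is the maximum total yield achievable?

3×D and 1×A: area 17 ≤ 20, yield 3·11 + 1·8 = 41.
2×D and 2×A: area 18 ≤ 20, yield 2·11 + 2·8 = 38.
Best is 41.

41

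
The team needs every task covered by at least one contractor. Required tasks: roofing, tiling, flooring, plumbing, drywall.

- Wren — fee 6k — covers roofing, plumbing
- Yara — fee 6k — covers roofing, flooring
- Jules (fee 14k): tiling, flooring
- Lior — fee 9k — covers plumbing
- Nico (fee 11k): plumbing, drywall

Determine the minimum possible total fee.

31

The greedy cost-per-new-task heuristic would pick Wren, Yara, Nico, and Jules for 37, but a cheaper cover exists.
Choose Wren, Jules, and Nico: together they cover roofing, tiling, flooring, plumbing, drywall — every task.
Total fee: 6 + 14 + 11 = 31.
No cover costs less than 31.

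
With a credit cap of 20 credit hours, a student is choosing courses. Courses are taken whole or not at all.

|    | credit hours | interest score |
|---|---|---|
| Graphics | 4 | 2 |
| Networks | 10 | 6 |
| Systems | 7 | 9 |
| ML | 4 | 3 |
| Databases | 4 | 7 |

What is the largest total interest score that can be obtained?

21

Graphics + Systems + Databases: credit hours 4 + 7 + 4 = 15 ≤ 20, interest score 2 + 9 + 7 = 18.
Systems + ML + Databases: credit hours 7 + 4 + 4 = 15 ≤ 20, interest score 9 + 3 + 7 = 19.
Graphics + Systems + ML + Databases: credit hours 4 + 7 + 4 + 4 = 19 ≤ 20, interest score 2 + 9 + 3 + 7 = 21.
Best is Graphics, Systems, ML, and Databases with total interest score 21.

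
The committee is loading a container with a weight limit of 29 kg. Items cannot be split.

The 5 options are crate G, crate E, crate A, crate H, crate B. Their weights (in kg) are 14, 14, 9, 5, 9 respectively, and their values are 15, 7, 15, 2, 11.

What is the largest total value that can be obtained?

Treat it as a binary knapsack problem.
crate G + crate A + crate H: weight 14 + 9 + 5 = 28 ≤ 29, value 15 + 15 + 2 = 32.
crate A + crate H + crate B: weight 9 + 5 + 9 = 23 ≤ 29, value 15 + 2 + 11 = 28.
crate G + crate A: weight 14 + 9 = 23 ≤ 29, value 15 + 15 = 30.
Best is crate G, crate A, and crate H with total value 32.

32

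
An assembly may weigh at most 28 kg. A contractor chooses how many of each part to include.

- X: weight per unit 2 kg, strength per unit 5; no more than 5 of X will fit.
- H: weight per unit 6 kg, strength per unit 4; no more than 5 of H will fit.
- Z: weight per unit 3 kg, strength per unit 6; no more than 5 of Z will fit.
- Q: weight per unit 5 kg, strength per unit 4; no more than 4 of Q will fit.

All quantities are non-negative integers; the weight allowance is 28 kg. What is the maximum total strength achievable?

5×X and 5×Z: weight 25 ≤ 28, strength 5·5 + 5·6 = 55.
4×X, 5×Z, and 1×Q: weight 28 ≤ 28, strength 4·5 + 5·6 + 1·4 = 54.
Best is 55.

55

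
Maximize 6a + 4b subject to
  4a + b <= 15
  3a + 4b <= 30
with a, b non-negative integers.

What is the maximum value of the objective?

36

(a,b)=(2,6): 4·2+1·6=14≤15, 3·2+4·6=30≤30, objective 36.
(a,b)=(2,5): 4·2+1·5=13≤15, 3·2+4·5=26≤30, objective 32.
(a,b)=(1,6): 4·1+1·6=10≤15, 3·1+4·6=27≤30, objective 30.
Maximum is 36 at (a,b)=(2,6).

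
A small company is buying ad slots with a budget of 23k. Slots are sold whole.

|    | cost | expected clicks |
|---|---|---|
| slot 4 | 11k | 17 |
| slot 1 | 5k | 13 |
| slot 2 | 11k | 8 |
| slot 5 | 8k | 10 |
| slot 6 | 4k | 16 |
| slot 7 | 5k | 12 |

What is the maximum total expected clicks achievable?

51

Allowing fractional choices, the relaxed optimum would be about 54.9, but ad slots are indivisible.
slot 4 + slot 1 + slot 6: cost 11 + 5 + 4 = 20 ≤ 23, expected clicks 17 + 13 + 16 = 46.
slot 4 + slot 6 + slot 7: cost 11 + 4 + 5 = 20 ≤ 23, expected clicks 17 + 16 + 12 = 45.
slot 1 + slot 5 + slot 6 + slot 7: cost 5 + 8 + 4 + 5 = 22 ≤ 23, expected clicks 13 + 10 + 16 + 12 = 51.
Best is slot 1, slot 5, slot 6, and slot 7 with total expected clicks 51.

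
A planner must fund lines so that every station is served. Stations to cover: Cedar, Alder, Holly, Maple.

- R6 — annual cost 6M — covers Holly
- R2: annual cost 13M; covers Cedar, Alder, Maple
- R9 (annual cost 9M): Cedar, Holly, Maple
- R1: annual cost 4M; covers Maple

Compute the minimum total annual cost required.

19

Choose R6 and R2: together they cover Cedar, Alder, Holly, Maple — every station.
Total annual cost: 6 + 13 = 19.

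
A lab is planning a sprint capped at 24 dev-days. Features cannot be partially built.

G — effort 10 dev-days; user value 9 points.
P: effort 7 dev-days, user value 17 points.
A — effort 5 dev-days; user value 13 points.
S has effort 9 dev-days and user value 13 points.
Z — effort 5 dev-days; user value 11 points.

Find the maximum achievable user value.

This is a 0-1 knapsack instance.
Take P, A, and S: effort 7 + 5 + 9 = 21 ≤ 24, user value 17 + 13 + 13 = 43.
No other feasible combination does better.

43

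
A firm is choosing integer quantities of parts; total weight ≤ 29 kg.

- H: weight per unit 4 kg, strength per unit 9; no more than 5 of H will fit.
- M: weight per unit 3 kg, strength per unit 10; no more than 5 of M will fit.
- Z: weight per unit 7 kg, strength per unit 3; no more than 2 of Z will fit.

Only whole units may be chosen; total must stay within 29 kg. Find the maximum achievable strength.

77

M has the best ratio (10/3); taking only M gives at most 5×10 = 50 (stopped by the supply cap of 5).
Mixing does better — 3×H and 5×M: weight 27 ≤ 29, strength 3·9 + 5·10 = 77.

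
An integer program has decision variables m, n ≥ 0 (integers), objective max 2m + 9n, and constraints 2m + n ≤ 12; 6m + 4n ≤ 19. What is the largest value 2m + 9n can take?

36

The continuous relaxation peaks at (0, 4.75) with value 42.75; rounding to a feasible lattice point costs some objective.
(m,n)=(0,4): 2·0+1·4=4≤12, 6·0+4·4=16≤19, objective 36.
(m,n)=(1,3): 2·1+1·3=5≤12, 6·1+4·3=18≤19, objective 29.
(m,n)=(0,3): 2·0+1·3=3≤12, 6·0+4·3=12≤19, objective 27.
The best lattice point is (0,4), giving 36.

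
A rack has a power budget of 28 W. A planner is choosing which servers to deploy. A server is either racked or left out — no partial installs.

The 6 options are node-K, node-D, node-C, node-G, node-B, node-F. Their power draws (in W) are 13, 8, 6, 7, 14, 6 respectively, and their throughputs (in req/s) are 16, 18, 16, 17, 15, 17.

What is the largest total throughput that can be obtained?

Take node-D, node-C, node-G, and node-F: power draw 8 + 6 + 7 + 6 = 27 ≤ 28, throughput 18 + 16 + 17 + 17 = 68.
No other feasible combination does better.

68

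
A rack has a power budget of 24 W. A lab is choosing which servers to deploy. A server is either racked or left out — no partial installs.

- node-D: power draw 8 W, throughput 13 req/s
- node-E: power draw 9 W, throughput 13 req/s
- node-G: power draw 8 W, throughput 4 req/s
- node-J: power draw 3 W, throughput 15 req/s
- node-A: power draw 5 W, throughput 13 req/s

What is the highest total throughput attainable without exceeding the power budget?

Take node-D, node-G, node-J, and node-A: power draw 8 + 8 + 3 + 5 = 24 ≤ 24, throughput 13 + 4 + 15 + 13 = 45.
No other feasible combination does better.

45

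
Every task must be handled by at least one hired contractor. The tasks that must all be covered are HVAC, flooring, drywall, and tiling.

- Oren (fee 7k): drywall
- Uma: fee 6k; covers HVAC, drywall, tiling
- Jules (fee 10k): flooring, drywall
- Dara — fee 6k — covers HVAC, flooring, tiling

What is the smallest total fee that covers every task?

12

This is an integer covering problem.
Choose Uma and Dara: together they cover HVAC, flooring, drywall, tiling — every task.
Total fee: 6 + 6 = 12.
No cover costs less than 12.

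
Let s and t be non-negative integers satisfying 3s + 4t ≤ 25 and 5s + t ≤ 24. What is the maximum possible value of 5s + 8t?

The continuous relaxation peaks at (0, 6.25) with value 50.00; rounding to a feasible lattice point costs some objective.
(s,t)=(0,6) is feasible, giving 48.
(s,t)=(1,5) is feasible, giving 45.
(s,t)=(0,5) is feasible, giving 40.
Maximum is 48 at (s,t)=(0,6).

48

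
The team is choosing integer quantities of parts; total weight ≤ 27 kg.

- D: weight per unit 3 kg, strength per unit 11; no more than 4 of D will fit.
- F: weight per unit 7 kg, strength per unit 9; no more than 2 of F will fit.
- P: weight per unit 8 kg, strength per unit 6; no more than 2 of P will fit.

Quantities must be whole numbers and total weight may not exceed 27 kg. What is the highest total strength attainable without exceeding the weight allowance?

62

Take 4×D and 2×F: weight 26 ≤ 27, strength 4·11 + 2·9 = 62.
D has the best ratio (11/3) and is taken to its limit of 4; remaining capacity is filled optimally with the others.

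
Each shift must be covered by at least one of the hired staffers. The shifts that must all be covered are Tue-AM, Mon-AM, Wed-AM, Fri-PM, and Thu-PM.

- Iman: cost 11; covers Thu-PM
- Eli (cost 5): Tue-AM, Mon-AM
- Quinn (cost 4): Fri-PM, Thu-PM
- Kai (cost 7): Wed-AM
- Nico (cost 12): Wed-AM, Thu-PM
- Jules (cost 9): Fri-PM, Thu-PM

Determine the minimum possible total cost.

16

This is an integer covering problem.
Choose Eli, Quinn, and Kai: together they cover Tue-AM, Mon-AM, Wed-AM, Fri-PM, Thu-PM — every shift.
Total cost: 5 + 4 + 7 = 16.
No cover costs less than 16.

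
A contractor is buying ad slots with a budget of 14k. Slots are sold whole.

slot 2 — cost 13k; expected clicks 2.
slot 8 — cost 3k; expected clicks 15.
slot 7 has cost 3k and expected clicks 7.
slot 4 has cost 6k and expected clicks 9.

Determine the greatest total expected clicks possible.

31

slot 8 + slot 7 + slot 4: cost 3 + 3 + 6 = 12 ≤ 14, expected clicks 15 + 7 + 9 = 31.
slot 8 + slot 4: cost 3 + 6 = 9 ≤ 14, expected clicks 15 + 9 = 24.
slot 8 + slot 7: cost 3 + 3 = 6 ≤ 14, expected clicks 15 + 7 = 22.
Best is slot 8, slot 7, and slot 4 with total expected clicks 31.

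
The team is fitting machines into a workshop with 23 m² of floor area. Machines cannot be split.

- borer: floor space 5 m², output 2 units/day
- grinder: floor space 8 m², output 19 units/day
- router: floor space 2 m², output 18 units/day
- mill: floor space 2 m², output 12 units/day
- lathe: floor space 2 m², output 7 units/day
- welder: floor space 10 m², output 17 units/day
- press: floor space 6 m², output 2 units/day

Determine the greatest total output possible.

66

This is a 0-1 knapsack instance.
Take grinder, router, mill, and welder: floor space 8 + 2 + 2 + 10 = 22 ≤ 23, output 19 + 18 + 12 + 17 = 66.
No other feasible combination does better.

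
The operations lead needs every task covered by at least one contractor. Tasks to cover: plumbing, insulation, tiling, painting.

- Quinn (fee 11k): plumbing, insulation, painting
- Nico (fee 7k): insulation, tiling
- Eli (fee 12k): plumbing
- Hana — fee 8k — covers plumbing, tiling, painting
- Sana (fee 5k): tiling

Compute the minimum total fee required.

15

Choose Nico and Hana: together they cover plumbing, insulation, tiling, painting — every task.
Total fee: 7 + 8 = 15.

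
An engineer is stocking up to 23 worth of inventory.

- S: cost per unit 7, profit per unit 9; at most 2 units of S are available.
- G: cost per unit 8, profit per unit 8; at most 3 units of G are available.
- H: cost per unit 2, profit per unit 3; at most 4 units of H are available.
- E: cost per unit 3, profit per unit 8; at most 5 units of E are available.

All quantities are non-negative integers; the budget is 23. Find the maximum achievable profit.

3×H and 5×E: cost 21 ≤ 23, profit 3·3 + 5·8 = 49.
4×H and 5×E: cost 23 ≤ 23, profit 4·3 + 5·8 = 52.
Best is 52.

52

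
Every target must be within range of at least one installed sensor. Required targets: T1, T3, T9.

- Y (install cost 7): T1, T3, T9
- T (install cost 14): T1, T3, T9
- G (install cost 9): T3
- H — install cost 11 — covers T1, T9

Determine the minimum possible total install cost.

7

This is a weighted set-cover instance.
Y alone covers T1, T3, T9 — every target.
Total install cost: 7.
No cover costs less than 7.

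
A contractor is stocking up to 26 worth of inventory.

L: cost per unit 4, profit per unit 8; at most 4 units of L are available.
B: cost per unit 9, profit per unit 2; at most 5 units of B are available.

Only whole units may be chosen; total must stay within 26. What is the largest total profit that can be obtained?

34

L has the best ratio (8/4); taking only L gives at most 4×8 = 32 (stopped by the supply cap of 4).
Mixing does better — 4×L and 1×B: cost 25 ≤ 26, profit 4·8 + 1·2 = 34.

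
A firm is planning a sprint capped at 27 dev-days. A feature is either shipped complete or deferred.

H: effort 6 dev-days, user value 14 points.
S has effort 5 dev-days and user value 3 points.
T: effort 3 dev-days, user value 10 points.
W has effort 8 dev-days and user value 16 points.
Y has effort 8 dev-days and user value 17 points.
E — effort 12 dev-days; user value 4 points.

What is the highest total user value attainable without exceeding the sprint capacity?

57

Allowing fractional choices, the relaxed optimum would be about 58.2, but features are indivisible.
H + S + W + Y: effort 6 + 5 + 8 + 8 = 27 ≤ 27, user value 14 + 3 + 16 + 17 = 50.
H + T + W + Y: effort 6 + 3 + 8 + 8 = 25 ≤ 27, user value 14 + 10 + 16 + 17 = 57.
Best is H, T, W, and Y with total user value 57.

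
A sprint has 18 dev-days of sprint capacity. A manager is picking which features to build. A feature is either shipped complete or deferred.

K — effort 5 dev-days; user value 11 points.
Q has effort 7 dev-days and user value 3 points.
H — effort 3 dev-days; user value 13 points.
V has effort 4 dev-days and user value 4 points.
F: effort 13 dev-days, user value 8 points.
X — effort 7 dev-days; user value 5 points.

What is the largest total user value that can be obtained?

K + H + V: effort 5 + 3 + 4 = 12 ≤ 18, user value 11 + 13 + 4 = 28.
K + H + X: effort 5 + 3 + 7 = 15 ≤ 18, user value 11 + 13 + 5 = 29.
K + Q + H: effort 5 + 7 + 3 = 15 ≤ 18, user value 11 + 3 + 13 = 27.
Best is K, H, and X with total user value 29.

29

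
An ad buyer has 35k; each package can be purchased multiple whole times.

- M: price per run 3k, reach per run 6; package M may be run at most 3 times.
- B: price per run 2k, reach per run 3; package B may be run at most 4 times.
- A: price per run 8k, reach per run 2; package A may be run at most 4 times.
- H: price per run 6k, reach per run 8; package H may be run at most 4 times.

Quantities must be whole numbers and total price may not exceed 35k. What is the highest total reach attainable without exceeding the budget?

This is a bounded integer knapsack.
M has the best ratio (6/3); taking only M gives at most 3×6 = 18 (stopped by the supply cap of 3).
Mixing does better — 3×M, 4×B, and 3×H: price 35 ≤ 35, reach 3·6 + 4·3 + 3·8 = 54.

54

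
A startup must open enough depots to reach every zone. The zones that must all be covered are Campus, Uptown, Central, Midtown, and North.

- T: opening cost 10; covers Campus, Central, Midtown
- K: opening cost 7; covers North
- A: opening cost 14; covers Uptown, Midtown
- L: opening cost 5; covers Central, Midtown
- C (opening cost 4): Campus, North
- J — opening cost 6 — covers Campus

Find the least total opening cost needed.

23

Choose A, L, and C: together they cover Campus, Uptown, Central, Midtown, North — every zone.
Total opening cost: 14 + 5 + 4 = 23.
No cover costs less than 23.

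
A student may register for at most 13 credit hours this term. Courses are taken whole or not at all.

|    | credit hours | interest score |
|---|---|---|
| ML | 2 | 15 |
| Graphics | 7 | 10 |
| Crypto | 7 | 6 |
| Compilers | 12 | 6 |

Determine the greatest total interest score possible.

ML + Graphics: credit hours 2 + 7 = 9 ≤ 13, interest score 15 + 10 = 25.
ML: credit hours 2 ≤ 13, interest score 15.
ML + Crypto: credit hours 2 + 7 = 9 ≤ 13, interest score 15 + 6 = 21.
Best is ML and Graphics with total interest score 25.

25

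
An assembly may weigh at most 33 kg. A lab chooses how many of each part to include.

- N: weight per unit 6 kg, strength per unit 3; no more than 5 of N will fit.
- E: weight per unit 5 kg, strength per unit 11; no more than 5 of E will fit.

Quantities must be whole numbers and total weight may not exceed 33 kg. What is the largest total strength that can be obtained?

58

This is a bounded integer knapsack.
E has the best ratio (11/5); taking only E gives at most 5×11 = 55 (stopped by the supply cap of 5).
Mixing does better — 1×N and 5×E: weight 31 ≤ 33, strength 1·3 + 5·11 = 58.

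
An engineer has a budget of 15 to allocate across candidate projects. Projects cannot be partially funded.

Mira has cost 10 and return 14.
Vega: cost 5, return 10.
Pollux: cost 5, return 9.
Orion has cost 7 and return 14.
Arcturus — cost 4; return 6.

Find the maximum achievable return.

25

Allowing fractional choices, the relaxed optimum would be about 29.4, but projects are indivisible.
Mira + Vega: cost 10 + 5 = 15 ≤ 15, return 14 + 10 = 24.
Vega + Pollux + Arcturus: cost 5 + 5 + 4 = 14 ≤ 15, return 10 + 9 + 6 = 25.
Vega + Orion: cost 5 + 7 = 12 ≤ 15, return 10 + 14 = 24.
Best is Vega, Pollux, and Arcturus with total return 25.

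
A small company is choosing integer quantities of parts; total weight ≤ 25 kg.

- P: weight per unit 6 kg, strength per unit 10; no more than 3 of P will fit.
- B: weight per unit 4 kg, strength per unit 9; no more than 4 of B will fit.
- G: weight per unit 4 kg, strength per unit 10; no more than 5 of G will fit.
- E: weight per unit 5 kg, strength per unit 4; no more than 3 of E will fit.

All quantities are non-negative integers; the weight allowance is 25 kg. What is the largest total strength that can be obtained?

59

1×B and 5×G: weight 24 ≤ 25, strength 1·9 + 5·10 = 59.
2×B and 4×G: weight 24 ≤ 25, strength 2·9 + 4·10 = 58.
Best is 59.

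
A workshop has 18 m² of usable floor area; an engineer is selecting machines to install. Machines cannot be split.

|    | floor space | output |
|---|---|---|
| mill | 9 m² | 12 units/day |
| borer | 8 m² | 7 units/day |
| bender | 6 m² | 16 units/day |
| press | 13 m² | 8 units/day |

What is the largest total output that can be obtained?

28

Allowing fractional choices, the relaxed optimum would be about 30.6, but machines are indivisible.
mill + borer: floor space 9 + 8 = 17 ≤ 18, output 12 + 7 = 19.
borer + bender: floor space 8 + 6 = 14 ≤ 18, output 7 + 16 = 23.
mill + bender: floor space 9 + 6 = 15 ≤ 18, output 12 + 16 = 28.
Best is mill and bender with total output 28.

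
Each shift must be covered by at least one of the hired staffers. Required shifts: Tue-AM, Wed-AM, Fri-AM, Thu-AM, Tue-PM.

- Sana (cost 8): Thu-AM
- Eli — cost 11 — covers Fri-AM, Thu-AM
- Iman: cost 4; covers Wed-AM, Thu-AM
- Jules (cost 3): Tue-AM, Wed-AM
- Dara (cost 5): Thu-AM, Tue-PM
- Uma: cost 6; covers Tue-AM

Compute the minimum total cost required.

This is an integer covering problem.
Choose Eli, Jules, and Dara: together they cover Tue-AM, Wed-AM, Fri-AM, Thu-AM, Tue-PM — every shift.
Total cost: 11 + 3 + 5 = 19.
No cover costs less than 19.

19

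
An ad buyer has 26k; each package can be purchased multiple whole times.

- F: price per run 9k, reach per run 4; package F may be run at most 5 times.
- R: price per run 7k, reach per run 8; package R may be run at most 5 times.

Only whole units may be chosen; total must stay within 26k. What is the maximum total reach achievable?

24

This is a bounded integer knapsack.
Take 3×R: price 21 ≤ 26, reach 3·8 = 24.
No other integer combination yields more.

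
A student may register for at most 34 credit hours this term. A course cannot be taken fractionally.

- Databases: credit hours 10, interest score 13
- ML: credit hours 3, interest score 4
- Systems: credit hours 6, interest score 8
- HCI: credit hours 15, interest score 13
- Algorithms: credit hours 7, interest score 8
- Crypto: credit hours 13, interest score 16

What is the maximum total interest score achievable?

41

Databases + ML + Systems + Crypto: credit hours 10 + 3 + 6 + 13 = 32 ≤ 34, interest score 13 + 4 + 8 + 16 = 41.
Databases + ML + Algorithms + Crypto: credit hours 10 + 3 + 7 + 13 = 33 ≤ 34, interest score 13 + 4 + 8 + 16 = 41.
The maximum interest score is 41; one optimal choice is Databases, ML, Systems, and Crypto.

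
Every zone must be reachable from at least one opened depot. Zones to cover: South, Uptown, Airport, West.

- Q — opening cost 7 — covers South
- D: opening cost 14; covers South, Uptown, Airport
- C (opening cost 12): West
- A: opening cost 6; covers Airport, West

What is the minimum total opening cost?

20

This is a weighted set-cover instance.
The greedy cost-per-new-zone heuristic would pick A, Q, and D for 27, but a cheaper cover exists.
Choose D and A: together they cover South, Uptown, Airport, West — every zone.
Total opening cost: 14 + 6 = 20.
No cover costs less than 20.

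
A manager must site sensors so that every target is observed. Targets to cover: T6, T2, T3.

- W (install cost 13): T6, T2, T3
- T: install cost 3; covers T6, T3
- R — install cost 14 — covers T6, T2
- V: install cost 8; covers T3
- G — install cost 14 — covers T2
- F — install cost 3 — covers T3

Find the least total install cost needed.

13

The greedy cost-per-new-target heuristic would pick T and W for 16, but a cheaper cover exists.
W alone covers T6, T2, T3 — every target.
Total install cost: 13.
No cover costs less than 13.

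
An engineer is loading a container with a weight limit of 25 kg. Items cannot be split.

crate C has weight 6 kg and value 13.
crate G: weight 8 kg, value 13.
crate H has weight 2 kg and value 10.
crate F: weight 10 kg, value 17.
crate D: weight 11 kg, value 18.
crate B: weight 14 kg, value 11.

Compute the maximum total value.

45

Allowing fractional choices, the relaxed optimum would be about 51.5, but items are indivisible.
crate C + crate G + crate F: weight 6 + 8 + 10 = 24 ≤ 25, value 13 + 13 + 17 = 43.
crate H + crate F + crate D: weight 2 + 10 + 11 = 23 ≤ 25, value 10 + 17 + 18 = 45.
crate C + crate G + crate D: weight 6 + 8 + 11 = 25 ≤ 25, value 13 + 13 + 18 = 44.
Best is crate H, crate F, and crate D with total value 45.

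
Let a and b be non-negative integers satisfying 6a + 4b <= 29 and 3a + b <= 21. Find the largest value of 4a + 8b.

The continuous relaxation peaks at (0, 7.25) with value 58.00; rounding to a feasible lattice point costs some objective.
(a,b)=(0,7): 6·0+4·7=28≤29, 3·0+1·7=7≤21, objective 56.
(a,b)=(0,6): 6·0+4·6=24≤29, 3·0+1·6=6≤21, objective 48.
No feasible integer point exceeds 56.

56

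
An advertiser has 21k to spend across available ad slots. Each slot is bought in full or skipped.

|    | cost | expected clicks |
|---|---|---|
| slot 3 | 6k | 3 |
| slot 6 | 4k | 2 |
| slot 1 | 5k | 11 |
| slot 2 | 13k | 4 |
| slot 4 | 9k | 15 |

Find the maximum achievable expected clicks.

Take slot 3, slot 1, and slot 4: cost 6 + 5 + 9 = 20 ≤ 21, expected clicks 3 + 11 + 15 = 29.
No other feasible combination does better.

29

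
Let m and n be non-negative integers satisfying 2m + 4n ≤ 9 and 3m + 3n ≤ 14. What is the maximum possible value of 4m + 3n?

16

(m,n)=(4,0) is feasible, giving 16.
(m,n)=(3,0) is feasible, giving 12.
The best lattice point is (4,0), giving 16.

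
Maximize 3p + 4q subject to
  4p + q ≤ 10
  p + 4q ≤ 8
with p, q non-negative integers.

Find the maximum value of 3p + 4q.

Relaxing integrality, the LP optimum is 12.27 at (p,q) = (2.13, 1.47), which is not an integer point.
(p,q)=(2,1): 4·2+1·1=9≤10, 1·2+4·1=6≤8, objective 10.
(p,q)=(1,1): 4·1+1·1=5≤10, 1·1+4·1=5≤8, objective 7.
The best lattice point is (2,1), giving 10.

10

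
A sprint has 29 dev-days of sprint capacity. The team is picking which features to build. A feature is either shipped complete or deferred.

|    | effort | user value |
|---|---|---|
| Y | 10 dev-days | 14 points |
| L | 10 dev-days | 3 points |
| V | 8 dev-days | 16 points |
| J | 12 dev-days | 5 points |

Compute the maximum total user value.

33

This is an integer program with binary decision variables.
Allowing fractional choices, the relaxed optimum would be about 34.6, but features are indivisible.
Y + V: effort 10 + 8 = 18 ≤ 29, user value 14 + 16 = 30.
V + J: effort 8 + 12 = 20 ≤ 29, user value 16 + 5 = 21.
Y + L + V: effort 10 + 10 + 8 = 28 ≤ 29, user value 14 + 3 + 16 = 33.
Best is Y, L, and V with total user value 33.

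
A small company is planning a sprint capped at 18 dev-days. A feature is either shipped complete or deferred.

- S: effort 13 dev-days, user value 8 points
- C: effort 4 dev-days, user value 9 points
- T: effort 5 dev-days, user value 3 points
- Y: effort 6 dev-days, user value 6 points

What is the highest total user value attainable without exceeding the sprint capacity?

Allowing fractional choices, the relaxed optimum would be about 19.9, but features are indivisible.
S + C: effort 13 + 4 = 17 ≤ 18, user value 8 + 9 = 17.
C + T + Y: effort 4 + 5 + 6 = 15 ≤ 18, user value 9 + 3 + 6 = 18.
C + Y: effort 4 + 6 = 10 ≤ 18, user value 9 + 6 = 15.
Best is C, T, and Y with total user value 18.

18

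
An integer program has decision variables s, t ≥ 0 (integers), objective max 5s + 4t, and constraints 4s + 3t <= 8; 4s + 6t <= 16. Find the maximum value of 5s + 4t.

(s,t)=(2,0): 4·2+3·0=8≤8, 4·2+6·0=8≤16, objective 10.
(s,t)=(1,1): 4·1+3·1=7≤8, 4·1+6·1=10≤16, objective 9.
(s,t)=(0,2): 4·0+3·2=6≤8, 4·0+6·2=12≤16, objective 8.
No feasible integer point exceeds 10.

10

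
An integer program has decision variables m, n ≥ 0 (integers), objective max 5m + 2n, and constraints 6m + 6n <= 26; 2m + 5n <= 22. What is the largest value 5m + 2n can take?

(m,n)=(4,0): 6·4+6·0=24≤26, 2·4+5·0=8≤22, objective 20.
(m,n)=(3,1): 6·3+6·1=24≤26, 2·3+5·1=11≤22, objective 17.
(m,n)=(3,0): 6·3+6·0=18≤26, 2·3+5·0=6≤22, objective 15.
No feasible integer point exceeds 20.

20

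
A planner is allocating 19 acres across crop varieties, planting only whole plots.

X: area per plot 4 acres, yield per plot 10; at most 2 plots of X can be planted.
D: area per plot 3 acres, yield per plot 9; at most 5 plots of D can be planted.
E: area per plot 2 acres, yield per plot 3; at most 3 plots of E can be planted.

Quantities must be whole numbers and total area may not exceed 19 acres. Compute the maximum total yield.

D has the best ratio (9/3); taking only D gives at most 5×9 = 45 (stopped by the supply cap of 5).
Mixing does better — 1×X and 5×D: area 19 ≤ 19, yield 1·10 + 5·9 = 55.

55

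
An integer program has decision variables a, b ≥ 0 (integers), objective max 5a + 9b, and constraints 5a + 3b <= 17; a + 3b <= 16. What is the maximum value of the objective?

(a,b)=(0,5) is feasible, giving 45.
(a,b)=(1,4) is feasible, giving 41.
(a,b)=(0,4) is feasible, giving 36.
The best lattice point is (0,5), giving 45.

45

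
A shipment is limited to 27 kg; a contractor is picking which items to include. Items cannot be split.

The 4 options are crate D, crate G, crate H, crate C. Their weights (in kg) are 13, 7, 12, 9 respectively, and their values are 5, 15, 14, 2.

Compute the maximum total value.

Allowing fractional choices, the relaxed optimum would be about 32.1, but items are indivisible.
crate G + crate H: weight 7 + 12 = 19 ≤ 27, value 15 + 14 = 29.
crate D + crate G: weight 13 + 7 = 20 ≤ 27, value 5 + 15 = 20.
crate D + crate H: weight 13 + 12 = 25 ≤ 27, value 5 + 14 = 19.
Best is crate G and crate H with total value 29.

29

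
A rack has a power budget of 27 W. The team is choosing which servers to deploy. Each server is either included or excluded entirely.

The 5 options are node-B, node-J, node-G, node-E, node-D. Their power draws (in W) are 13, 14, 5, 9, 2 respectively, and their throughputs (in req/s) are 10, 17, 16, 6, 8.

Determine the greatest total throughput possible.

41

This is an integer program with binary decision variables.
node-B + node-G + node-D: power draw 13 + 5 + 2 = 20 ≤ 27, throughput 10 + 16 + 8 = 34.
node-J + node-G + node-D: power draw 14 + 5 + 2 = 21 ≤ 27, throughput 17 + 16 + 8 = 41.
Best is node-J, node-G, and node-D with total throughput 41.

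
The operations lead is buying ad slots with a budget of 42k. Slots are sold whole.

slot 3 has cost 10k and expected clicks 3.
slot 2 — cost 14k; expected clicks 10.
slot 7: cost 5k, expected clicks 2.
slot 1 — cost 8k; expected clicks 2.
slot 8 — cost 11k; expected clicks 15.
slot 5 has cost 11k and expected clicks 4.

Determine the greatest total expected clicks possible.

Take slot 2, slot 7, slot 8, and slot 5: cost 14 + 5 + 11 + 11 = 41 ≤ 42, expected clicks 10 + 2 + 15 + 4 = 31.
No other feasible combination does better.

31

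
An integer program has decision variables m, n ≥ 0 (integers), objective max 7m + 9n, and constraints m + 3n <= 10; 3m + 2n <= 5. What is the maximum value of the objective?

18

The continuous relaxation peaks at (0, 2.5) with value 22.50; rounding to a feasible lattice point costs some objective.
(m,n)=(0,2) is feasible, giving 18.
(m,n)=(1,1) is feasible, giving 16.
The best lattice point is (0,2), giving 18.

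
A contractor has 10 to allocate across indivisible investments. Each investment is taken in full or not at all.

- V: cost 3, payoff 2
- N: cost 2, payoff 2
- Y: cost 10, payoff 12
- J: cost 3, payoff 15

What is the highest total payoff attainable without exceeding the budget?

Take V, N, and J: cost 3 + 2 + 3 = 8 ≤ 10, payoff 2 + 2 + 15 = 19.
No other feasible combination does better.

19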